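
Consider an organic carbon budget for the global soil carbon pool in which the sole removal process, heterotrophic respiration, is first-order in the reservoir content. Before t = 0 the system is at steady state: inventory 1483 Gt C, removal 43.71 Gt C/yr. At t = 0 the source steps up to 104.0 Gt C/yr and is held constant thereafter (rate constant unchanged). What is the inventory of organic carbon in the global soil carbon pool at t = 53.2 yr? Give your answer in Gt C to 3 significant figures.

The sink rate constant is k = F₀/M₀ = 43.71/1483 = 0.02947 yr⁻¹.
Solving dM/dt = F₁ − kM with M(0) = M₀ gives M(t) = F₁/k + (M₀ − F₁/k)·e^(−kt).
F₁/k = 104.0/0.02947 = 3528.5 Gt C; kt = 0.02947 × 53.2 = 1.568, e^(−kt) = 0.2085.
M(53.2) = 3528.5 + (1483 − 3528.5) × 0.2085 = 3528.5 − 426.4 = 3102.1 Gt C.

3100 Gt C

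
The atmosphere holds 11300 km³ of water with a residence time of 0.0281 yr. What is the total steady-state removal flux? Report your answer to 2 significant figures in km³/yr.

400000 km³/yr

F = M / τ = 11300 / 0.0281 = 402100 km³/yr.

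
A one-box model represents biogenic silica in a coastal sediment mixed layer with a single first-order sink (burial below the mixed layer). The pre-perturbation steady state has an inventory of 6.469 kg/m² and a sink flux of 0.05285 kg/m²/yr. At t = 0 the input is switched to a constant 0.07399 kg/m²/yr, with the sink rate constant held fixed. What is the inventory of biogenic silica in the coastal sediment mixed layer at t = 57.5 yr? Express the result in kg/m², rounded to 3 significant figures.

Residence time τ = M₀/F₀ = 122.4 yr. The eventual steady state is M_∞ = M₀·(F₁/F₀) = 6.469 × 0.07399/0.05285 = 9.0566 kg/m².
The anomaly ΔM(t) = M(t) − M_∞ decays as ΔM₀·e^(−t/τ) with ΔM₀ = 6.469 − 9.0566 = −2.588 kg/m².
At t = 57.5 yr, e^(−t/τ) = e^(−0.4698) = 0.6252, so ΔM = −1.618 kg/m² and M = 9.0566 − 1.618 = 7.4390 kg/m².

7.44 kg/m²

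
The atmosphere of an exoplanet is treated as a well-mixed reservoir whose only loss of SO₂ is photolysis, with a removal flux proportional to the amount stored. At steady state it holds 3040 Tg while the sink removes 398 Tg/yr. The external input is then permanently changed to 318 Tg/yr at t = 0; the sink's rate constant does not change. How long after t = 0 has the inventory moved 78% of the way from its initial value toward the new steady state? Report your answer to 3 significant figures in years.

τ = M₀/F₀ = 3040/398 = 7.638 yr.
The remaining gap fraction is e^(−t/τ); 78% covered ⇒ e^(−t/τ) = 0.220.
t = −τ ln(0.220) = 7.638 × 1.514 = 11.57 yr.

11.6 yr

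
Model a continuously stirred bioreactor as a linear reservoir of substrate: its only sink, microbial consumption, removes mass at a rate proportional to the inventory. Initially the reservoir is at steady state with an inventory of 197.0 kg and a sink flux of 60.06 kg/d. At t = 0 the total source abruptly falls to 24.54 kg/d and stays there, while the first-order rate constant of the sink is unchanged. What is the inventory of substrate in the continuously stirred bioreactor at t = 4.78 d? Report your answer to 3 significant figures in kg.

108 kg

τ = M₀/F₀ = 197.0/60.06 = 3.280 d; rate constant k = 1/τ.
New steady state M_∞ = F₁/k = F₁·τ = 24.54 × 3.280 = 80.493 kg.
M(t) = M_∞ + (M₀ − M_∞)·e^(−t/τ); t/τ = 4.78/3.280 = 1.457, so e^(−t/τ) = 0.2329.
M(t) = 80.493 + 116.5 × 0.2329 = 107.62 kg.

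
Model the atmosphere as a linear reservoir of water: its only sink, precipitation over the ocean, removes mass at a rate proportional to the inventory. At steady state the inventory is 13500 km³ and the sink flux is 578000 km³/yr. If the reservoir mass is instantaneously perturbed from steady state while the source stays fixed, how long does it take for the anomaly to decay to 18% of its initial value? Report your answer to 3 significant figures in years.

0.0401 yr

For a linear reservoir the anomaly decays as exp(−t/τ) with τ = M/F = 13500/578000 = 0.02336 yr.
exp(−t/τ) = 0.18 ⇒ t = −τ ln(0.18) = 0.02336 × 1.715 = 0.04005 yr.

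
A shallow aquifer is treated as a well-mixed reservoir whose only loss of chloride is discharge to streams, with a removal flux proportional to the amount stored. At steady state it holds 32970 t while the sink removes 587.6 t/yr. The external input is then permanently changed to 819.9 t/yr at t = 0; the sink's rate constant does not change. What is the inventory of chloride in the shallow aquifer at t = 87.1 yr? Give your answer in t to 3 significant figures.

43200 t

τ = M₀/F₀ = 32970/587.6 = 56.11 yr; rate constant k = 1/τ.
New steady state M_∞ = F₁/k = F₁·τ = 819.9 × 56.11 = 46004 t.
M(t) = M_∞ + (M₀ − M_∞)·e^(−t/τ); t/τ = 87.1/56.11 = 1.552, so e^(−t/τ) = 0.2118.
M(t) = 46004 − 13030 × 0.2118 = 43244 t.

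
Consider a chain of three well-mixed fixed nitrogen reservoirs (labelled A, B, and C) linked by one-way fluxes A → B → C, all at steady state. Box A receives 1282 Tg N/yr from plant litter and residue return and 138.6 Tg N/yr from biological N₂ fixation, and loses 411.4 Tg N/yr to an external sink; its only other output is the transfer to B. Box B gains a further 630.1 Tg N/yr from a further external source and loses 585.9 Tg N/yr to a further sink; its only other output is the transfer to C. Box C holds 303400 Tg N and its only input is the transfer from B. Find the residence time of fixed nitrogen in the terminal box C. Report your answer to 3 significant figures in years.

288 yr

Box A: F(A→B) = (1282 + 138.6) − 411.4 = 1009.2 Tg N/yr.
Box B: F(B→C) = (1009.2 + 630.1) − 585.9 = 1053.4 Tg N/yr.
Box C throughput = its input = 1053.4 Tg N/yr; τ = 303400 / 1053.4 = 288.0 yr.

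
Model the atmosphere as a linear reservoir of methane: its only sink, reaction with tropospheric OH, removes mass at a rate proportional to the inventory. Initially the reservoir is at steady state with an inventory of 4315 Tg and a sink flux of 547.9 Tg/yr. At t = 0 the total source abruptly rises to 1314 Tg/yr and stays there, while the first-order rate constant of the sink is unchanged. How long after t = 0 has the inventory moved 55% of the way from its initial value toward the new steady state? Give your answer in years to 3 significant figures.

τ = M₀/F₀ = 4315/547.9 = 7.876 yr.
The remaining gap fraction is e^(−t/τ); 55% covered ⇒ e^(−t/τ) = 0.450.
t = −τ ln(0.450) = 7.876 × 0.7985 = 6.289 yr.

6.29 yr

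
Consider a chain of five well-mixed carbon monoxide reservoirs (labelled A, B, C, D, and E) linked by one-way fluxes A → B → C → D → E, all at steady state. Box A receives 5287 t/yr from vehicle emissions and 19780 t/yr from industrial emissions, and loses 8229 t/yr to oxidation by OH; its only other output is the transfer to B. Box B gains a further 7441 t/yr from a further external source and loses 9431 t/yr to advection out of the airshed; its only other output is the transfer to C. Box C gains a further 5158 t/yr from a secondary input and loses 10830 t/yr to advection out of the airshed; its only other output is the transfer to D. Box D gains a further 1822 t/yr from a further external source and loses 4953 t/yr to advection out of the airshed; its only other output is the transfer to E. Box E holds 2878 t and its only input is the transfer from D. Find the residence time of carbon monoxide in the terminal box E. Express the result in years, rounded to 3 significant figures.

Box A: F(A→B) = (5287 + 19780) − 8229 = 16838 t/yr.
Box B: F(B→C) = (16838 + 7441) − 9431 = 14848 t/yr.
Box C: F(C→D) = (14848 + 5158) − 10830 = 9176.0 t/yr.
Box D: F(D→E) = (9176.0 + 1822) − 4953 = 6045.0 t/yr.
Box E throughput = its input = 6045.0 t/yr; τ = 2878 / 6045.0 = 0.4761 yr.

0.476 yr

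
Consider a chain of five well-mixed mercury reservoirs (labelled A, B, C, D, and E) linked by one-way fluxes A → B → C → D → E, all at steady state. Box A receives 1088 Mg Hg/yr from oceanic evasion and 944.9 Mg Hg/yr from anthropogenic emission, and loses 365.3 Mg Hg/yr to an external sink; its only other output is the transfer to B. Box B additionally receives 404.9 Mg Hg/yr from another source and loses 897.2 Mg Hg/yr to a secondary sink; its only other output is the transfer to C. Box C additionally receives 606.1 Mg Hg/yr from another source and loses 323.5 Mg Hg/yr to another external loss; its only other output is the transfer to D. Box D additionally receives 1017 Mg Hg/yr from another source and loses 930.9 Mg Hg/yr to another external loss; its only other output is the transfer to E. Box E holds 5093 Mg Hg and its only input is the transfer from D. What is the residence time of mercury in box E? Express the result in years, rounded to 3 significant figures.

Box A: F(A→B) = (1088 + 944.9) − 365.3 = 1667.6 Mg Hg/yr.
Box B: F(B→C) = (1667.6 + 404.9) − 897.2 = 1175.3 Mg Hg/yr.
Box C: F(C→D) = (1175.3 + 606.1) − 323.5 = 1457.9 Mg Hg/yr.
Box D: F(D→E) = (1457.9 + 1017) − 930.9 = 1544.0 Mg Hg/yr.
Box E throughput = its input = 1544.0 Mg Hg/yr; τ = 5093 / 1544.0 = 3.299 yr.

3.30 yr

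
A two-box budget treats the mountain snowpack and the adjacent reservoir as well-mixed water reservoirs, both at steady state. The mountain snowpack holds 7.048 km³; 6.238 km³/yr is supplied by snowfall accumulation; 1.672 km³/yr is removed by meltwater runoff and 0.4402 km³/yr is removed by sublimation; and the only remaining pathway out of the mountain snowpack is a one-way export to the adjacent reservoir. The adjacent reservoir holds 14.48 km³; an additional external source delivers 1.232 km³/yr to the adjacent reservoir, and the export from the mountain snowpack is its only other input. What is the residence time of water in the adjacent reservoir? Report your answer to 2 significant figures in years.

Balance the mountain snowpack: ΣF_in = 6.2380 km³/yr.
Export to the adjacent reservoir = ΣF_in − (1.672 + 0.4402) = 4.1258 km³/yr.
Total input to the adjacent reservoir = 4.1258 + 1.232 = 5.3578 km³/yr; at steady state this equals its total output.
τ = M / F = 14.48 / 5.3578 = 2.703 yr.

2.7 yr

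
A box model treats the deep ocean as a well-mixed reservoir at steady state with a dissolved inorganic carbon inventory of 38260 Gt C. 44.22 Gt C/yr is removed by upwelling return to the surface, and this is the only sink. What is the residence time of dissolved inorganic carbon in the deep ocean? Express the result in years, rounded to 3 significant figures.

865 yr

τ = M / F = 38260 / 44.22 = 865.2 yr.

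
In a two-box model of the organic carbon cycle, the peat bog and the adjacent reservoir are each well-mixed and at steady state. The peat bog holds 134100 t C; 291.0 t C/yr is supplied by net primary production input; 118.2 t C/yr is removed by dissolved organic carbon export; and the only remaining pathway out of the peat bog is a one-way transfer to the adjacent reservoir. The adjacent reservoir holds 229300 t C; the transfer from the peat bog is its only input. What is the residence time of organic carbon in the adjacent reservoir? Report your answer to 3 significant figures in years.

Balance the peat bog: ΣF_in = 291.00 t C/yr.
Transfer to the adjacent reservoir = ΣF_in − (118.2) = 172.80 t C/yr.
At steady state the output of the adjacent reservoir equals its input, 172.80 t C/yr.
τ = M / F = 229300 / 172.80 = 1327 yr.

1330 yr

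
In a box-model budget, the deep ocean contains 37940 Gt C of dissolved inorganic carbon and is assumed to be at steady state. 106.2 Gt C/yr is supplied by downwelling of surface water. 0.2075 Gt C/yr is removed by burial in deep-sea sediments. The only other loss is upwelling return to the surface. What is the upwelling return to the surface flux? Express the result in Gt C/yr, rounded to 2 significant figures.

110 Gt C/yr

At steady state ΣF_in = ΣF_out.
ΣF_in = 106.20 Gt C/yr.
Upwelling return to the surface flux = ΣF_in − (0.2075) = 106.20 − 0.2075 = 106.0 Gt C/yr.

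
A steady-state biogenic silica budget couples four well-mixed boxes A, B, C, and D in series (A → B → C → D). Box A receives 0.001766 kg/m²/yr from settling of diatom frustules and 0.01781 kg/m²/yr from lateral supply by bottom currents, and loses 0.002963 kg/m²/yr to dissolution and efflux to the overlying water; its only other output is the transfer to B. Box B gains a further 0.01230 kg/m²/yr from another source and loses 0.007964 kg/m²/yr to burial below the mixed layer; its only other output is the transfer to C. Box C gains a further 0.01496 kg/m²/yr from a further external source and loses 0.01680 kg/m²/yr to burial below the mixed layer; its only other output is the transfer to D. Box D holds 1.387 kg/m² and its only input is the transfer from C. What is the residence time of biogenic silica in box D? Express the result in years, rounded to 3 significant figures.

72.6 yr

Box A: F(A→B) = (0.001766 + 0.01781) − 0.002963 = 0.016613 kg/m²/yr.
Box B: F(B→C) = (0.016613 + 0.01230) − 0.007964 = 0.020949 kg/m²/yr.
Box C: F(C→D) = (0.020949 + 0.01496) − 0.01680 = 0.019109 kg/m²/yr.
Box D throughput = its input = 0.019109 kg/m²/yr; τ = 1.387 / 0.019109 = 72.58 yr.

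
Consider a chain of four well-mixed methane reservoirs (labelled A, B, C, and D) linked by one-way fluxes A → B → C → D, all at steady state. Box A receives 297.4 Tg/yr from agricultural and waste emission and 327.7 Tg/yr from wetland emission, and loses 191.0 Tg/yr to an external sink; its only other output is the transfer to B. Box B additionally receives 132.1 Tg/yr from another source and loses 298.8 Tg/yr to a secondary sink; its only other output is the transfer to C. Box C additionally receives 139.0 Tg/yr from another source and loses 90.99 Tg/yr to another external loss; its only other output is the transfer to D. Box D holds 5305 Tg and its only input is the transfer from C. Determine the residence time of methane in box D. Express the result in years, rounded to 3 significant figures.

Box A: F(A→B) = (297.4 + 327.7) − 191.0 = 434.10 Tg/yr.
Box B: F(B→C) = (434.10 + 132.1) − 298.8 = 267.40 Tg/yr.
Box C: F(C→D) = (267.40 + 139.0) − 90.99 = 315.41 Tg/yr.
Box D throughput = its input = 315.41 Tg/yr; τ = 5305 / 315.41 = 16.82 yr.

16.8 yr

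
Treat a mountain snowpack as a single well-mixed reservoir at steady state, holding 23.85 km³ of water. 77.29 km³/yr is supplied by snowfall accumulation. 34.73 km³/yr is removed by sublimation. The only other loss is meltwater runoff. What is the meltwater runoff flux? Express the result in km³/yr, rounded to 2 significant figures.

At steady state ΣF_in = ΣF_out.
ΣF_in = 77.290 km³/yr.
Meltwater runoff flux = ΣF_in − (34.73) = 77.290 − 34.73 = 42.56 km³/yr.

43 km³/yr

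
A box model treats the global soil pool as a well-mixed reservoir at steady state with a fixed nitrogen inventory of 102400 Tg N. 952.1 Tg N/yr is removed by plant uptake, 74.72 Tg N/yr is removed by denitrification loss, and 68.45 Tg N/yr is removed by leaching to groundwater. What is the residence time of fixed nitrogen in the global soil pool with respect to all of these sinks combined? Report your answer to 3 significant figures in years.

Total removal flux = 952.1 + 74.72 + 68.45 = 1095.3 Tg N/yr.
τ = M / ΣF_out = 102400 / 1095.3 = 93.49 yr.

93.5 yr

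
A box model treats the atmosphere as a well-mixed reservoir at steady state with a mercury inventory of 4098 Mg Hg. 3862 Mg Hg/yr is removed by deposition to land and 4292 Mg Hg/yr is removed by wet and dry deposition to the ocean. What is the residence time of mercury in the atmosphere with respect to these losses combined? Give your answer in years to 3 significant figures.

0.503 yr

Total removal = 3862 + 4292 = 8154.0 Mg Hg/yr.
τ = M / ΣF_out = 4098 / 8154.0 = 0.5026 yr.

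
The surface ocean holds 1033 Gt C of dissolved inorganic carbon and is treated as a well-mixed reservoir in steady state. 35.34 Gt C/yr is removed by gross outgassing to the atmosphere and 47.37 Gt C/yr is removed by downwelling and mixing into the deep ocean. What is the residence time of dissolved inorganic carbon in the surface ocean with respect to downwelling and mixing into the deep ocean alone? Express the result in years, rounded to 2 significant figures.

Residence time with respect to a single sink: τ = M / F_sink.
τ = 1033 / 47.37 = 21.81 yr.

22 yr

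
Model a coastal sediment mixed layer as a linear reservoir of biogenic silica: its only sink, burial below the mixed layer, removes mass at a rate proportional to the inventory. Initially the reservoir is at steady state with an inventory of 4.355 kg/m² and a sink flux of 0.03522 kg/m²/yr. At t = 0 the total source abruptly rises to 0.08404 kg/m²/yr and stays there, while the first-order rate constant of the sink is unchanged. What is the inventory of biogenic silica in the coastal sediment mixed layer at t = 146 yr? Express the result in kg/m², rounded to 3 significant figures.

8.54 kg/m²

τ = M₀/F₀ = 4.355/0.03522 = 123.7 yr; rate constant k = 1/τ.
New steady state M_∞ = F₁/k = F₁·τ = 0.08404 × 123.7 = 10.392 kg/m².
M(t) = M_∞ + (M₀ − M_∞)·e^(−t/τ); t/τ = 146/123.7 = 1.181, so e^(−t/τ) = 0.3071.
M(t) = 10.392 − 6.037 × 0.3071 = 8.5381 kg/m².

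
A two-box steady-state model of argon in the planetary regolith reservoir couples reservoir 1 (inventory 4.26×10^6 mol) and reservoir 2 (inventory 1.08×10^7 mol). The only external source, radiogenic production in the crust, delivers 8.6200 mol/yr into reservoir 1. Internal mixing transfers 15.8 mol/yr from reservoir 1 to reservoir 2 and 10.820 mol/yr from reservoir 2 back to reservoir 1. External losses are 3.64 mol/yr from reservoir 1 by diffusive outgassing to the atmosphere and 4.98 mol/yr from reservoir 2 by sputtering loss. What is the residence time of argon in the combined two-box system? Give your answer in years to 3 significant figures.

Residence time in the combined system uses the total inventory and the total *external* removal — internal exchanges between the two boxes cancel.
M_total = 4.26×10^6 + 1.08×10^7 = 1.5060×10^7 mol.
ΣF_external_out = 3.64 + 4.98 = 8.6200 mol/yr.
τ = M_total / ΣF_ext = 1.5060×10^7 / 8.6200 = 1.747×10^6 yr.

1.75×10^6 yr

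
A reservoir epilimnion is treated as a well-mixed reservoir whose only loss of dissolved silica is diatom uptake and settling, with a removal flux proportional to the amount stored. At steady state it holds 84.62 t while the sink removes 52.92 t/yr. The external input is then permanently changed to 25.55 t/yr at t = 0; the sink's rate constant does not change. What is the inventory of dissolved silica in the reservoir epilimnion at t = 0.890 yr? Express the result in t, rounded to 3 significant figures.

Residence time τ = M₀/F₀ = 1.599 yr. The eventual steady state is M_∞ = M₀·(F₁/F₀) = 84.62 × 25.55/52.92 = 40.855 t.
The anomaly ΔM(t) = M(t) − M_∞ decays as ΔM₀·e^(−t/τ) with ΔM₀ = 84.62 − 40.855 = 43.77 t.
At t = 0.890 yr, e^(−t/τ) = e^(−0.5566) = 0.5732, so ΔM = 25.08 t and M = 40.855 + 25.08 = 65.939 t.

65.9 t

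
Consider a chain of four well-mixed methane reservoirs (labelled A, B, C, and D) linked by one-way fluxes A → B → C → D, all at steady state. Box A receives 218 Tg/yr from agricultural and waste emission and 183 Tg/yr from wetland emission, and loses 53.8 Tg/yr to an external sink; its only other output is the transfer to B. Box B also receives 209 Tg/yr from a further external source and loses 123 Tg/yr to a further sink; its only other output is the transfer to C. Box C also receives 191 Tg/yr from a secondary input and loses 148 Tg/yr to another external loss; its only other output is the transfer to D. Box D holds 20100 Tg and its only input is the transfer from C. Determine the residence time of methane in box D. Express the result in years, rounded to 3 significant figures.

42.2 yr

Box A: F(A→B) = (218 + 183) − 53.8 = 347.20 Tg/yr.
Box B: F(B→C) = (347.20 + 209) − 123 = 433.20 Tg/yr.
Box C: F(C→D) = (433.20 + 191) − 148 = 476.20 Tg/yr.
Box D throughput = its input = 476.20 Tg/yr; τ = 20100 / 476.20 = 42.21 yr.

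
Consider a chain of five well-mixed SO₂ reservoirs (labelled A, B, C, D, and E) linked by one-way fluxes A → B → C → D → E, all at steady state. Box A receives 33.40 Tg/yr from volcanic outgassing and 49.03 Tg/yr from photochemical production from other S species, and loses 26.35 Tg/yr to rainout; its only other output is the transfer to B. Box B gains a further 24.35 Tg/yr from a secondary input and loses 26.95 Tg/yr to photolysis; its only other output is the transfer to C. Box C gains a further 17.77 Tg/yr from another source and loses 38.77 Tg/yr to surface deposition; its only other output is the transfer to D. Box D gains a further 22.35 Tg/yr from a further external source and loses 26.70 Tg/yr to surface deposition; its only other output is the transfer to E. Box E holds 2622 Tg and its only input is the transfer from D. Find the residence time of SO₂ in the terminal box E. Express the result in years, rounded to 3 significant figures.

Box A: F(A→B) = (33.40 + 49.03) − 26.35 = 56.080 Tg/yr.
Box B: F(B→C) = (56.080 + 24.35) − 26.95 = 53.480 Tg/yr.
Box C: F(C→D) = (53.480 + 17.77) − 38.77 = 32.480 Tg/yr.
Box D: F(D→E) = (32.480 + 22.35) − 26.70 = 28.130 Tg/yr.
Box E throughput = its input = 28.130 Tg/yr; τ = 2622 / 28.130 = 93.21 yr.

93.2 yr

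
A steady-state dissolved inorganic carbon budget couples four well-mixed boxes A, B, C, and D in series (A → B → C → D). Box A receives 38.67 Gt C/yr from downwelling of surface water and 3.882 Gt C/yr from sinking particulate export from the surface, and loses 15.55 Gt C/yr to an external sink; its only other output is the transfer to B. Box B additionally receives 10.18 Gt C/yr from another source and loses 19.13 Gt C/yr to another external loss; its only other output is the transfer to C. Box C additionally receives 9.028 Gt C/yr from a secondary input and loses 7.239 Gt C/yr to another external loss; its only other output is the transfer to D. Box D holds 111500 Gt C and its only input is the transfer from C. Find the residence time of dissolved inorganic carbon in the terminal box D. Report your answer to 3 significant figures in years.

Box A: F(A→B) = (38.67 + 3.882) − 15.55 = 27.002 Gt C/yr.
Box B: F(B→C) = (27.002 + 10.18) − 19.13 = 18.052 Gt C/yr.
Box C: F(C→D) = (18.052 + 9.028) − 7.239 = 19.841 Gt C/yr.
Box D throughput = its input = 19.841 Gt C/yr; τ = 111500 / 19.841 = 5620 yr.

5620 yr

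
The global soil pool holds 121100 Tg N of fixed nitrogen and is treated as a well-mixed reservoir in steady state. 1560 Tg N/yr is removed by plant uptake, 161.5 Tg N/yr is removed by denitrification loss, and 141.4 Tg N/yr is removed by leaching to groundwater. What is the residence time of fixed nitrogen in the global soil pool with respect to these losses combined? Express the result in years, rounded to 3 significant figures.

65.0 yr

Total removal = 1560 + 161.5 + 141.4 = 1862.9 Tg N/yr.
τ = M / ΣF_out = 121100 / 1862.9 = 65.01 yr.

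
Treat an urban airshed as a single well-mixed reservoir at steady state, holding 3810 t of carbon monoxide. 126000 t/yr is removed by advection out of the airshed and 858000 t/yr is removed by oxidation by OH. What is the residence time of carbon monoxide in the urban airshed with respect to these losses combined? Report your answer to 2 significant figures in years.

0.0039 yr

Total removal = 126000 + 858000 = 984000 t/yr.
τ = M / ΣF_out = 3810 / 984000 = 0.003872 yr.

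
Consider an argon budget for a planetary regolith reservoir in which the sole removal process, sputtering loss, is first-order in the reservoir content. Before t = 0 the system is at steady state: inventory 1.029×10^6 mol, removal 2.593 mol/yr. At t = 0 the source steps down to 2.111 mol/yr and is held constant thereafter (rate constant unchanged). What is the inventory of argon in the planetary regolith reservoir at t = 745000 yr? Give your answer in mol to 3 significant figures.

867000 mol

τ = M₀/F₀ = 1.029×10^6/2.593 = 396800 yr; rate constant k = 1/τ.
New steady state M_∞ = F₁/k = F₁·τ = 2.111 × 396800 = 837720 mol.
M(t) = M_∞ + (M₀ − M_∞)·e^(−t/τ); t/τ = 745000/396800 = 1.877, so e^(−t/τ) = 0.1530.
M(t) = 837720 + 191300 × 0.1530 = 866990 mol.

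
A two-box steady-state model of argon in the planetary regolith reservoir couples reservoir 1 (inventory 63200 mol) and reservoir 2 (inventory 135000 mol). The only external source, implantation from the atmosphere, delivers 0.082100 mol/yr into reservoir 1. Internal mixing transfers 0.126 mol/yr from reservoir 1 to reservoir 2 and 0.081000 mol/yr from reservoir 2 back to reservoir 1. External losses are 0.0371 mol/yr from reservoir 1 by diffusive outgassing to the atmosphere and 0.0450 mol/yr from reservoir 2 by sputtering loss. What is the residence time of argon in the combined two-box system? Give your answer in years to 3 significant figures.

2.41×10^6 yr

Treat the two boxes together as one reservoir: the mixing fluxes between them are internal recycling, so τ = ΣM / Σ(external losses).
M_total = 63200 + 135000 = 198200 mol.
ΣF_external_out = 0.0371 + 0.0450 = 0.082100 mol/yr.
τ = M_total / ΣF_ext = 198200 / 0.082100 = 2.414×10^6 yr.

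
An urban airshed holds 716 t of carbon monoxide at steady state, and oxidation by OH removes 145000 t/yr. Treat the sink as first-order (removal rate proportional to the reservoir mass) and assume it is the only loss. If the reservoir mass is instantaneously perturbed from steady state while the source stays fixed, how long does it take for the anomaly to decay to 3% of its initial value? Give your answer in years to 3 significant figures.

For a linear reservoir the anomaly decays as exp(−t/τ) with τ = M/F = 716/145000 = 0.004938 yr.
exp(−t/τ) = 0.03 ⇒ t = −τ ln(0.03) = 0.004938 × 3.507 = 0.01732 yr.

0.0173 yr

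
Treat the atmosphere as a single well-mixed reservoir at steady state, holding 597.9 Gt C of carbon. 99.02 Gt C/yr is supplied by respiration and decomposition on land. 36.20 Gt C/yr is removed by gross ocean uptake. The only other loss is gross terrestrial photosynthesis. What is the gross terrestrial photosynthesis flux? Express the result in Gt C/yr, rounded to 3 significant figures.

62.8 Gt C/yr

At steady state ΣF_in = ΣF_out.
ΣF_in = 99.020 Gt C/yr.
Gross terrestrial photosynthesis flux = ΣF_in − (36.20) = 99.020 − 36.20 = 62.82 Gt C/yr.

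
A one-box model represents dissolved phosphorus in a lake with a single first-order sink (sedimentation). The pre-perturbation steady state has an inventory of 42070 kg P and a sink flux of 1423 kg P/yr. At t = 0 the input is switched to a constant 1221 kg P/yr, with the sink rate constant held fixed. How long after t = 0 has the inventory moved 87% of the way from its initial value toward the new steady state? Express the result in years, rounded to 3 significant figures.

60.3 yr

τ = M₀/F₀ = 42070/1423 = 29.56 yr.
The remaining gap fraction is e^(−t/τ); 87% covered ⇒ e^(−t/τ) = 0.130.
t = −τ ln(0.130) = 29.56 × 2.040 = 60.32 yr.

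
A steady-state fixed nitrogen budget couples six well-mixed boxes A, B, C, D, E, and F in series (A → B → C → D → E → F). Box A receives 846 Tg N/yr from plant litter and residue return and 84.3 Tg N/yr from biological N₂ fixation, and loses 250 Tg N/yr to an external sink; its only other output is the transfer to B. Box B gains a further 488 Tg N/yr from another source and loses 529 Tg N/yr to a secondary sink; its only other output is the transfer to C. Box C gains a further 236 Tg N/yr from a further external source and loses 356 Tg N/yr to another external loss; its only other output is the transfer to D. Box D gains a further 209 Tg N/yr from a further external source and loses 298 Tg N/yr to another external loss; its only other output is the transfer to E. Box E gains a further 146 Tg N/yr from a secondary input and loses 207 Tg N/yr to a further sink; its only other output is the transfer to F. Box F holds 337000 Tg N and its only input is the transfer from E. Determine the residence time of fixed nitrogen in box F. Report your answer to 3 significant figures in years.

913 yr

Box A: F(A→B) = (846 + 84.3) − 250 = 680.30 Tg N/yr.
Box B: F(B→C) = (680.30 + 488) − 529 = 639.30 Tg N/yr.
Box C: F(C→D) = (639.30 + 236) − 356 = 519.30 Tg N/yr.
Box D: F(D→E) = (519.30 + 209) − 298 = 430.30 Tg N/yr.
Box E: F(E→F) = (430.30 + 146) − 207 = 369.30 Tg N/yr.
Box F throughput = its input = 369.30 Tg N/yr; τ = 337000 / 369.30 = 912.5 yr.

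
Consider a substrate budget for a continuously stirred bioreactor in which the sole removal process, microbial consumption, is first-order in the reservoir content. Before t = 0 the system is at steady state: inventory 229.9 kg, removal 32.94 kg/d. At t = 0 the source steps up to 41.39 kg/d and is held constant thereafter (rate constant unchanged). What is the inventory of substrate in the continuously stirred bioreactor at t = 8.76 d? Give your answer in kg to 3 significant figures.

The sink rate constant is k = F₀/M₀ = 32.94/229.9 = 0.1433 d⁻¹.
Solving dM/dt = F₁ − kM with M(0) = M₀ gives M(t) = F₁/k + (M₀ − F₁/k)·e^(−kt).
F₁/k = 41.39/0.1433 = 288.88 kg; kt = 0.1433 × 8.76 = 1.255, e^(−kt) = 0.2850.
M(8.76) = 288.88 + (229.9 − 288.88) × 0.2850 = 288.88 − 16.81 = 272.07 kg.

272 kg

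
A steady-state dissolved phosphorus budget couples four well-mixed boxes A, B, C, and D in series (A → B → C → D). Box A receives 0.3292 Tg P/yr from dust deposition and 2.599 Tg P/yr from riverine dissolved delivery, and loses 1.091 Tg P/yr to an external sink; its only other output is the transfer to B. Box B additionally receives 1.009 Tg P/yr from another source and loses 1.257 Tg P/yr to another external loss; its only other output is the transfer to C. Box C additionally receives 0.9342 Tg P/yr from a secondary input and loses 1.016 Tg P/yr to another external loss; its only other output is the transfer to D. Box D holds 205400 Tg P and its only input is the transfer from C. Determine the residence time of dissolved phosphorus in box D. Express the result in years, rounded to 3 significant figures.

Box A: F(A→B) = (0.3292 + 2.599) − 1.091 = 1.8372 Tg P/yr.
Box B: F(B→C) = (1.8372 + 1.009) − 1.257 = 1.5892 Tg P/yr.
Box C: F(C→D) = (1.5892 + 0.9342) − 1.016 = 1.5074 Tg P/yr.
Box D throughput = its input = 1.5074 Tg P/yr; τ = 205400 / 1.5074 = 136300 yr.

136000 yr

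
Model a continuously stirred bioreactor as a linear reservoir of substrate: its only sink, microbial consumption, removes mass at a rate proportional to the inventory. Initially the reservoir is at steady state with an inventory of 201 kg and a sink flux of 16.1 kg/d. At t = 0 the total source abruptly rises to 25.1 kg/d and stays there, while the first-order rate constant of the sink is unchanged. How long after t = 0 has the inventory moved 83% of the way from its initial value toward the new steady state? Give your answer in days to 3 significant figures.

τ = M₀/F₀ = 201/16.1 = 12.48 d.
The remaining gap fraction is e^(−t/τ); 83% covered ⇒ e^(−t/τ) = 0.170.
t = −τ ln(0.170) = 12.48 × 1.772 = 22.12 d.

22.1 d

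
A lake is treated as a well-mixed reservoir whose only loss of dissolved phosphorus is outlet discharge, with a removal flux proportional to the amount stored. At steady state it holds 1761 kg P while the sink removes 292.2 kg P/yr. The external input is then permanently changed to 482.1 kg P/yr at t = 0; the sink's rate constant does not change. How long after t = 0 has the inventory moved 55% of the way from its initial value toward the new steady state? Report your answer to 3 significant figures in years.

4.81 yr

τ = M₀/F₀ = 1761/292.2 = 6.027 yr.
The remaining gap fraction is e^(−t/τ); 55% covered ⇒ e^(−t/τ) = 0.450.
t = −τ ln(0.450) = 6.027 × 0.7985 = 4.812 yr.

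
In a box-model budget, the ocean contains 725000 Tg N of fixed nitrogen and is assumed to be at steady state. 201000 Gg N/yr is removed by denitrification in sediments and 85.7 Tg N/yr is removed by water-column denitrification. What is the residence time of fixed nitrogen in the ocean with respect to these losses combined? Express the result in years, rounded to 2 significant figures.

2500 yr

Convert the denitrification in sediments flux: 201000 Gg N/yr = 201.0 Tg N/yr.
Total removal = 201.0 + 85.70 = 286.70 Tg N/yr.
τ = M / ΣF_out = 725000 / 286.70 = 2529 yr.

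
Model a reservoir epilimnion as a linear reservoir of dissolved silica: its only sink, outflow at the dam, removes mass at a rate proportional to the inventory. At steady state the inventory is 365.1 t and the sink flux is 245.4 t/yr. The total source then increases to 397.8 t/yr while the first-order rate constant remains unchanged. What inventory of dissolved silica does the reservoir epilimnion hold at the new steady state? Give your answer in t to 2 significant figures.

590 t

Rate constant k = F/M = 245.4 / 365.1 = 0.6721 yr⁻¹.
At the new steady state, source = k·M_new ⇒ M_new = 397.8 / 0.6721 = 591.8 t.
(Equivalently M_new = M × F_new/F_old = 365.1 × 397.8/245.4.)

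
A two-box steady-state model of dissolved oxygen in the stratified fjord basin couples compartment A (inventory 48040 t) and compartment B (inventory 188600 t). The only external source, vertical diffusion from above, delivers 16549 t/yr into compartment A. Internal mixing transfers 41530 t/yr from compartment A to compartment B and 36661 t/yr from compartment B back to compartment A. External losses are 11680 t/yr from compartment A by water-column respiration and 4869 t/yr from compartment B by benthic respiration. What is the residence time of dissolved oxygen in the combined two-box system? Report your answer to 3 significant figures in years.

For the system as a whole, the A↔B exchange is internal and contributes nothing to the throughput; only the external sinks remove mass.
M_total = 48040 + 188600 = 236640 t.
ΣF_external_out = 11680 + 4869 = 16549 t/yr.
τ = M_total / ΣF_ext = 236640 / 16549 = 14.30 yr.

14.3 yr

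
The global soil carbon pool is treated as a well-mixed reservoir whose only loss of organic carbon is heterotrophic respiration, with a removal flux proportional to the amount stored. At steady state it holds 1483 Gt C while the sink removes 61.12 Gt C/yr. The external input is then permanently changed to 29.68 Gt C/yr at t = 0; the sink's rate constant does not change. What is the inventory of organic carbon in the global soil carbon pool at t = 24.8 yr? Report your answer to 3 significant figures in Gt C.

995 Gt C

τ = M₀/F₀ = 1483/61.12 = 24.26 yr; rate constant k = 1/τ.
New steady state M_∞ = F₁/k = F₁·τ = 29.68 × 24.26 = 720.15 Gt C.
M(t) = M_∞ + (M₀ − M_∞)·e^(−t/τ); t/τ = 24.8/24.26 = 1.022, so e^(−t/τ) = 0.3598.
M(t) = 720.15 + 762.9 × 0.3598 = 994.65 Gt C.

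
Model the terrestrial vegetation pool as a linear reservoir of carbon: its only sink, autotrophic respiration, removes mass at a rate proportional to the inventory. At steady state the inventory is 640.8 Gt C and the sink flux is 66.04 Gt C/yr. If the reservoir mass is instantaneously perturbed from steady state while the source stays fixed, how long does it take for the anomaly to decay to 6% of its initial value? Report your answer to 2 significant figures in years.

For a linear reservoir the anomaly decays as exp(−t/τ) with τ = M/F = 640.8/66.04 = 9.703 yr.
exp(−t/τ) = 0.06 ⇒ t = −τ ln(0.06) = 9.703 × 2.813 = 27.30 yr.

27 yr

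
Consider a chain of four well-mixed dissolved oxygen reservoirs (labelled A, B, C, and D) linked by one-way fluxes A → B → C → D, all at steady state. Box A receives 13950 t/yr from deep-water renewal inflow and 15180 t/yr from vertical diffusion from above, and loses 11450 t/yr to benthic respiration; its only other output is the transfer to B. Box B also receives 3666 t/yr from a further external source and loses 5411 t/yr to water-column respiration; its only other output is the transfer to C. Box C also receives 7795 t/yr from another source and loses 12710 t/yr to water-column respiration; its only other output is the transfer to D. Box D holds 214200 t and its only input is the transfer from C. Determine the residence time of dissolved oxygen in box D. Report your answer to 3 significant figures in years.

19.4 yr

Box A: F(A→B) = (13950 + 15180) − 11450 = 17680 t/yr.
Box B: F(B→C) = (17680 + 3666) − 5411 = 15935 t/yr.
Box C: F(C→D) = (15935 + 7795) − 12710 = 11020 t/yr.
Box D throughput = its input = 11020 t/yr; τ = 214200 / 11020 = 19.44 yr.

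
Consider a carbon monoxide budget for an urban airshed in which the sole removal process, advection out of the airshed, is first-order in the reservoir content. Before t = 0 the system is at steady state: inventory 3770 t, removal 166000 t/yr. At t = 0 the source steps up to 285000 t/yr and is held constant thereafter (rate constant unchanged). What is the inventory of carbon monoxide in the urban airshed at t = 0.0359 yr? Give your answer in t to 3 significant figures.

τ = M₀/F₀ = 3770/166000 = 0.02271 yr; rate constant k = 1/τ.
New steady state M_∞ = F₁/k = F₁·τ = 285000 × 0.02271 = 6472.6 t.
M(t) = M_∞ + (M₀ − M_∞)·e^(−t/τ); t/τ = 0.0359/0.02271 = 1.581, so e^(−t/τ) = 0.2058.
M(t) = 6472.6 − 2703 × 0.2058 = 5916.3 t.

5920 t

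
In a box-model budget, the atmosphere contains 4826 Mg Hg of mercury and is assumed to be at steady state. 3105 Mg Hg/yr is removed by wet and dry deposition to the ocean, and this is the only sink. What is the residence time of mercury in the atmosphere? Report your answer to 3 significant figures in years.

τ = M / F = 4826 / 3105 = 1.554 yr.

1.55 yr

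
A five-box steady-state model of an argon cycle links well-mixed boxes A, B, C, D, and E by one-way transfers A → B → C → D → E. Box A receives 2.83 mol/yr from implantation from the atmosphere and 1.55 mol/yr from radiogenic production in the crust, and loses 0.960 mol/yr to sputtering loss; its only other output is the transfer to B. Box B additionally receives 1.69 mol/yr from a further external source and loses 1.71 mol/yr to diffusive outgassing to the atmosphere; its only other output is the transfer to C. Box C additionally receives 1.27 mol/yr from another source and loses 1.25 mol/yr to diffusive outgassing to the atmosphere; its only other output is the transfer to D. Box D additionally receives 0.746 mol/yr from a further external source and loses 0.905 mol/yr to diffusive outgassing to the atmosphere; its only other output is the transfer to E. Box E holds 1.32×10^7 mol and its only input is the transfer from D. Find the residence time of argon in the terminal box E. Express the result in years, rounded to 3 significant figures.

Box A: F(A→B) = (2.83 + 1.55) − 0.960 = 3.4200 mol/yr.
Box B: F(B→C) = (3.4200 + 1.69) − 1.71 = 3.4000 mol/yr.
Box C: F(C→D) = (3.4000 + 1.27) − 1.25 = 3.4200 mol/yr.
Box D: F(D→E) = (3.4200 + 0.746) − 0.905 = 3.2610 mol/yr.
Box E throughput = its input = 3.2610 mol/yr; τ = 1.32×10^7 / 3.2610 = 4.048×10^6 yr.

4.05×10^6 yr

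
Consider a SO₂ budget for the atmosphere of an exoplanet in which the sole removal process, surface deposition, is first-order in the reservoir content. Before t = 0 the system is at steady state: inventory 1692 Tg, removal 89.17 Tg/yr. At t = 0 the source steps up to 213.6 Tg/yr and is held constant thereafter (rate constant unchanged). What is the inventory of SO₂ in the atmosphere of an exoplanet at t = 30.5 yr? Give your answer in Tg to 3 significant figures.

τ = M₀/F₀ = 1692/89.17 = 18.97 yr; rate constant k = 1/τ.
New steady state M_∞ = F₁/k = F₁·τ = 213.6 × 18.97 = 4053.1 Tg.
M(t) = M_∞ + (M₀ − M_∞)·e^(−t/τ); t/τ = 30.5/18.97 = 1.607, so e^(−t/τ) = 0.2004.
M(t) = 4053.1 − 2361 × 0.2004 = 3579.9 Tg.

3580 Tg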